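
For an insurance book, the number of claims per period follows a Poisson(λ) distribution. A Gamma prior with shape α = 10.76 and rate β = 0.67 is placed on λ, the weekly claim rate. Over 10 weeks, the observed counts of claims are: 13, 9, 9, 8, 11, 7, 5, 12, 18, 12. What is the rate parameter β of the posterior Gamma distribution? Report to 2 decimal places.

10.67

With a Gamma(shape α, rate β) prior, the Poisson likelihood is conjugate: the posterior is Gamma(α + ΣXᵢ, β + n).
Sum of counts S = 104 over n = 10 weeks.
Posterior: Gamma(α+S, β+n) = Gamma(10.76+104, 0.67+10) = Gamma(114.76, 10.67).
Posterior β = 10.67.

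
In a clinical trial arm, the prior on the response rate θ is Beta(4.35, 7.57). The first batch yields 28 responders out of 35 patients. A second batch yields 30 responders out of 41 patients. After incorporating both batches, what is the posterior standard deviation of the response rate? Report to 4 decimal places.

0.0482

The Beta prior is conjugate to a Binomial/Bernoulli likelihood; the update adds successes to α and failures to β.
After batch 1: Beta(4.35+28, 7.57+7) = Beta(32.35, 14.57).
After batch 2: Beta(32.35+30, 14.57+11) = Beta(62.35, 25.57).
Var = αβ/((α+β)²(α+β+1)) = 62.35·25.57/(87.92²·88.92) = 0.00231949; SD = √0.00231949 = 0.0482.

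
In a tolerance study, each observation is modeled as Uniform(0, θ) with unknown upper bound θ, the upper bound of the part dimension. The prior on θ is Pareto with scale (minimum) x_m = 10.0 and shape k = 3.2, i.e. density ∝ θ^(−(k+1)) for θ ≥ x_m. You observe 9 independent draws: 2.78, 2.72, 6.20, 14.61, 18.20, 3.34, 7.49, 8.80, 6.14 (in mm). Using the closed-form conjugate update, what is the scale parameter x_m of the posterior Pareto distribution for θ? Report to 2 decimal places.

18.20

A Pareto(scale x_m, shape k) prior on the upper bound θ of Uniform(0, θ) is conjugate: posterior is Pareto(max(x_m, max xᵢ), k + n).
Sample maximum = 18.20; prior scale x_m = 10.0 → posterior scale = max = 18.20.
Posterior shape = 3.2 + 9 = 12.2.
Posterior scale x_m = 18.20.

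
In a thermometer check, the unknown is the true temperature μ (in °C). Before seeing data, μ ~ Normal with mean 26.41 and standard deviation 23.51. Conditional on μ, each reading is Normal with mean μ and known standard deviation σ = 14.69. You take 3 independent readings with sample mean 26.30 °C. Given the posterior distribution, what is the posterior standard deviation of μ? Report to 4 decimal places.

7.9780

For Normal data with known variance σ², a Normal(μ₀, σ₀²) prior on μ is conjugate. Posterior precision = 1/σ₀² + n/σ²; posterior mean is the precision-weighted average of μ₀ and x̄.
σ₀² = 23.51² = 552.7201, σ² = 14.69² = 215.7961; σ² + n·σ₀² = 215.7961 + 3·552.7201 = 1873.9564.
Posterior precision = 1/σ₀² + n/σ² = 1/552.7201 + 3/215.7961 = (σ² + n·σ₀²)/(σ₀²σ²) = 1873.9564/(552.7201·215.7961); posterior variance σₙ² = σ₀²σ²/(σ² + n·σ₀²) = 552.7201·215.7961/1873.9564 = 63.648675.
Posterior SD = √σₙ² = √(552.7201·215.7961/1873.9564) = 7.9780.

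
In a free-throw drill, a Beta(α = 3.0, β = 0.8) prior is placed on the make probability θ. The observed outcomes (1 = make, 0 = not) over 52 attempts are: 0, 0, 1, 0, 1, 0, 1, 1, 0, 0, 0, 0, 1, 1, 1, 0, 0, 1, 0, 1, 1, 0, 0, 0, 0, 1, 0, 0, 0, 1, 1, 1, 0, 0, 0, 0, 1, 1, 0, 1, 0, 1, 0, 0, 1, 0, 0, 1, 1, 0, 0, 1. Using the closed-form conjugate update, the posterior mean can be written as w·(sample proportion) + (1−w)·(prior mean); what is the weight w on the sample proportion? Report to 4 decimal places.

The Beta prior is conjugate to a Binomial/Bernoulli likelihood; the update adds successes to α and failures to β.
Posterior mean = (α₀+k)/(α₀+β₀+n) = [n/(α₀+β₀+n)]·(k/n) + [(α₀+β₀)/(α₀+β₀+n)]·α₀/(α₀+β₀), so only n and the prior enter the weight.
The weight on the data is w = n/(α₀+β₀+n) = 52/(3.0+0.8+52) = 52/55.8 = 0.9319.

0.9319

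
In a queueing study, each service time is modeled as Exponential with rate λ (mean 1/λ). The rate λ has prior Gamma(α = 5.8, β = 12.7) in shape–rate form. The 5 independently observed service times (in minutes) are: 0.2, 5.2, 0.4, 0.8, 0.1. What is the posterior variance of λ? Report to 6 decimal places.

0.028696

With a Gamma(shape α, rate β) prior on the exponential rate λ, the posterior after n observations with total T = Σxᵢ is Gamma(α+n, β+T).
Sum of observations T = 6.7 minutes; n = 5.
Posterior: Gamma(5.8+5, 12.7+6.7) = Gamma(10.8, 19.4).
Var = α/β² = 0.028696.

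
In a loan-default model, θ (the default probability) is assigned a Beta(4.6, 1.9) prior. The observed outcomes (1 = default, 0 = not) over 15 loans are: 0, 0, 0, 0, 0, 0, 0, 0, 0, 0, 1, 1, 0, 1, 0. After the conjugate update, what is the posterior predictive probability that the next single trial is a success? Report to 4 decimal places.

The Beta prior is conjugate to a Binomial/Bernoulli likelihood; the update adds successes to α and failures to β.
Posterior: Beta(α+k, β+n−k) = Beta(4.6+3, 1.9+12) = Beta(7.6, 13.9).
For a single future Bernoulli trial, P(success | data) = α/(α+β) = 0.3535.

0.3535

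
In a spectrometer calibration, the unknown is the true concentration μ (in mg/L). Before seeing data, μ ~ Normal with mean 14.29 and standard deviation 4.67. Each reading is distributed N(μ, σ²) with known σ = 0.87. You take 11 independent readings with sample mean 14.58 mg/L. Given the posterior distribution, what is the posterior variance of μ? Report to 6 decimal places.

0.068593

For Normal data with known variance σ², a Normal(μ₀, σ₀²) prior on μ is conjugate. Posterior precision = 1/σ₀² + n/σ²; posterior mean is the precision-weighted average of μ₀ and x̄.
σ₀² = 4.67² = 21.8089, σ² = 0.87² = 0.7569; σ² + n·σ₀² = 0.7569 + 11·21.8089 = 240.6548.
Posterior precision = 1/σ₀² + n/σ² = 1/21.8089 + 11/0.7569 = (σ² + n·σ₀²)/(σ₀²σ²) = 240.6548/(21.8089·0.7569); posterior variance σₙ² = σ₀²σ²/(σ² + n·σ₀²) = 21.8089·0.7569/240.6548 = 0.068593.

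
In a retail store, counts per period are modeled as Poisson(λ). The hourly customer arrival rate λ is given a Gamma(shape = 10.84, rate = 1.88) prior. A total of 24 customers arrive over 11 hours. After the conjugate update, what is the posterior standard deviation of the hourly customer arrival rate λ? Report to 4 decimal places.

0.4583

With a Gamma(shape α, rate β) prior, the Poisson likelihood is conjugate: the posterior is Gamma(α + ΣXᵢ, β + n).
Posterior: Gamma(α+S, β+n) = Gamma(10.84+24, 1.88+11) = Gamma(34.84, 12.88).
SD = √α/β = √34.84/12.88 = 0.4583.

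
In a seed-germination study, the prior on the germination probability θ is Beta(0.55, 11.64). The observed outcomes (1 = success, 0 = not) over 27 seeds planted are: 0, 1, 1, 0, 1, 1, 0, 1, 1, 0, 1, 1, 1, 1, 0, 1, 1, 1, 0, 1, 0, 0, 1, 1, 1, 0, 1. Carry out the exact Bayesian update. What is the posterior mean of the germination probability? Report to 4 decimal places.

The Beta prior is conjugate to a Binomial/Bernoulli likelihood; the update adds successes to α and failures to β.
Posterior: Beta(α+k, β+n−k) = Beta(0.55+18, 11.64+9) = Beta(18.55, 20.64).
Posterior mean = α/(α+β) = 18.55/39.19 = 0.4733.

0.4733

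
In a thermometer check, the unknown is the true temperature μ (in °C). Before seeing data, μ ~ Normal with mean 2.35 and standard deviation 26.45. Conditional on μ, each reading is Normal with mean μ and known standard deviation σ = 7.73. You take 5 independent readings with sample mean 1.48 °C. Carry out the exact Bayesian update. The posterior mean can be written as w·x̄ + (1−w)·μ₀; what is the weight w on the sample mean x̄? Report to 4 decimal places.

For Normal data with known variance σ², a Normal(μ₀, σ₀²) prior on μ is conjugate. Posterior precision = 1/σ₀² + n/σ²; posterior mean is the precision-weighted average of μ₀ and x̄.
σ₀² = 26.45² = 699.6025, σ² = 7.73² = 59.7529. Prior precision 1/σ₀² = 1/699.6025; data precision n/σ² = 5/59.7529.
w = (n/σ²)/(1/σ₀² + n/σ²) = n·σ₀²/(σ² + n·σ₀²) = 5·699.6025/(59.7529 + 5·699.6025) = 3498.0125/3557.7654 = 0.9832.

0.9832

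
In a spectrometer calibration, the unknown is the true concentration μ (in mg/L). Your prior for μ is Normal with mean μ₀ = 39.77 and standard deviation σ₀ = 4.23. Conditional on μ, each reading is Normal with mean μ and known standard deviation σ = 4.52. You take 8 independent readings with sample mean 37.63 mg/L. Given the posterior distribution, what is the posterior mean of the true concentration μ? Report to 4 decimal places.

For Normal data with known variance σ², a Normal(μ₀, σ₀²) prior on μ is conjugate. Posterior precision = 1/σ₀² + n/σ²; posterior mean is the precision-weighted average of μ₀ and x̄.
n·x̄ = 8·37.63 = 301.04.
σ₀² = 4.23² = 17.8929, σ² = 4.52² = 20.4304; σ² + n·σ₀² = 20.4304 + 8·17.8929 = 163.5736.
Posterior mean = (μ₀/σ₀² + n·x̄/σ²)/(1/σ₀² + n/σ²) = (σ²·μ₀ + σ₀²·n·x̄)/(σ² + n·σ₀²) = (20.4304·39.77 + 17.8929·301.04)/163.5736 = 6198.995624/163.5736 = 37.8973.

37.8973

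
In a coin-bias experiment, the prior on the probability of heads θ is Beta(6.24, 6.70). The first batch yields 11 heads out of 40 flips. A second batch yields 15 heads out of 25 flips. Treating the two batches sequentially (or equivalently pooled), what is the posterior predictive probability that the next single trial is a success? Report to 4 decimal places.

0.4137

The Beta prior is conjugate to a Binomial/Bernoulli likelihood; the update adds successes to α and failures to β.
After batch 1: Beta(6.24+11, 6.70+29) = Beta(17.24, 35.70).
After batch 2: Beta(17.24+15, 35.70+10) = Beta(32.24, 45.70).
For a single future Bernoulli trial, P(success | data) = α/(α+β) = 0.4137.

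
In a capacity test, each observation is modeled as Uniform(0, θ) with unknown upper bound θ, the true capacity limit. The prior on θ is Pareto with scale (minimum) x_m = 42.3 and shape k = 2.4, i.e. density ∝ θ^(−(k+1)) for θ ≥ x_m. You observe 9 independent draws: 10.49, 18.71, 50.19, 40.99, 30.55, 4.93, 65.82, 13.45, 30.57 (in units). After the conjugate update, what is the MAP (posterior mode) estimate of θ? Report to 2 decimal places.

65.82

A Pareto(scale x_m, shape k) prior on the upper bound θ of Uniform(0, θ) is conjugate: posterior is Pareto(max(x_m, max xᵢ), k + n).
Sample maximum = 65.82; prior scale x_m = 42.3 → posterior scale = max = 65.82.
Posterior shape = 2.4 + 9 = 11.4.
The Pareto density is decreasing on [x_m, ∞), so the mode is x_m = 65.82.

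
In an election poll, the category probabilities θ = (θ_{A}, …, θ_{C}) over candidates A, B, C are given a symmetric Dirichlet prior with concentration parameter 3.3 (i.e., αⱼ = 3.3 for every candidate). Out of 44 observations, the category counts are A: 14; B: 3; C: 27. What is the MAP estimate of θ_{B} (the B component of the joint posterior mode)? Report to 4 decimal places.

0.1041

The Dirichlet prior is conjugate to the Multinomial likelihood: each posterior αⱼ = prior αⱼ + observed count nⱼ.
Posterior concentration: (17.3, 6.3, 30.3), total = 53.9.
Joint mode component: (α_{B}−1)/(Σα−K) = 5.3/50.9 = 0.1041.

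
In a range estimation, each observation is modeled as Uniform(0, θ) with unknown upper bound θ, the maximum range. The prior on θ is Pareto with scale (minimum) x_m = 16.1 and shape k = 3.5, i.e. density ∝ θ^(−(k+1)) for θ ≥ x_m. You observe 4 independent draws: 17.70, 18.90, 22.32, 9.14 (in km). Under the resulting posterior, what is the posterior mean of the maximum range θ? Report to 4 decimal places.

A Pareto(scale x_m, shape k) prior on the upper bound θ of Uniform(0, θ) is conjugate: posterior is Pareto(max(x_m, max xᵢ), k + n).
Sample maximum = 22.32; prior scale x_m = 16.1 → posterior scale = max = 22.32.
Posterior shape = 3.5 + 4 = 7.5.
E[θ|data] = k·x_m/(k−1) = 7.5·22.32/6.5 = 25.7538.

25.7538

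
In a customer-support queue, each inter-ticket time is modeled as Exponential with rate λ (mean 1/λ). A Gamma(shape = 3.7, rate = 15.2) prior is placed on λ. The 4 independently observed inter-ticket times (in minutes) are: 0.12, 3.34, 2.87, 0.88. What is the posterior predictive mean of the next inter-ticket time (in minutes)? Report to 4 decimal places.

3.3448

With a Gamma(shape α, rate β) prior on the exponential rate λ, the posterior after n observations with total T = Σxᵢ is Gamma(α+n, β+T).
Sum of observations T = 7.21 minutes; n = 4.
Posterior: Gamma(3.7+4, 15.2+7.21) = Gamma(7.7, 22.41).
The predictive distribution for the next observation is Lomax; its mean is β/(α−1) = 22.41/6.7 = 3.3448.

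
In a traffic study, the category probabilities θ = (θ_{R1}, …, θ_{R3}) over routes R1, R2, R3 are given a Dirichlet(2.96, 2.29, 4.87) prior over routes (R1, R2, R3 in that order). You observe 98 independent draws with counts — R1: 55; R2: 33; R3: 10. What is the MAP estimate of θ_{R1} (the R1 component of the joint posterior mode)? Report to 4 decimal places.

0.5419

The Dirichlet prior is conjugate to the Multinomial likelihood: each posterior αⱼ = prior αⱼ + observed count nⱼ.
Posterior concentration: (57.96, 35.29, 14.87), total = 108.12.
Joint mode component: (α_{R1}−1)/(Σα−K) = 56.96/105.12 = 0.5419.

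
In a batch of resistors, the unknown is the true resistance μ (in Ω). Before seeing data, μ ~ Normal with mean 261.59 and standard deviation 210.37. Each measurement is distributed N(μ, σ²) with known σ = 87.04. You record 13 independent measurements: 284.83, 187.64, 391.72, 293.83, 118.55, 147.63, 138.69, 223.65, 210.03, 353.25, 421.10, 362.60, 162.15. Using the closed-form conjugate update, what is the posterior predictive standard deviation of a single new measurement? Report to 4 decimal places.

For Normal data with known variance σ², a Normal(μ₀, σ₀²) prior on μ is conjugate. Posterior precision = 1/σ₀² + n/σ²; posterior mean is the precision-weighted average of μ₀ and x̄.
σ₀² = 210.37² = 44255.5369, σ² = 87.04² = 7575.9616; σ² + n·σ₀² = 7575.9616 + 13·44255.5369 = 582897.9413.
Posterior precision = 1/σ₀² + n/σ² = 1/44255.5369 + 13/7575.9616 = (σ² + n·σ₀²)/(σ₀²σ²) = 582897.9413/(44255.5369·7575.9616); posterior variance σₙ² = σ₀²σ²/(σ² + n·σ₀²) = 44255.5369·7575.9616/582897.9413 = 575.192027.
Predictive variance for one new observation = σₙ² + σ² = 44255.5369·7575.9616/582897.9413 + 7575.9616 = σ²·(σ₀² + 582897.9413)/582897.9413 = 7575.9616·627153.4782/582897.9413 = 8151.153627; SD = √(7575.9616·627153.4782/582897.9413) = 90.2837.

90.2837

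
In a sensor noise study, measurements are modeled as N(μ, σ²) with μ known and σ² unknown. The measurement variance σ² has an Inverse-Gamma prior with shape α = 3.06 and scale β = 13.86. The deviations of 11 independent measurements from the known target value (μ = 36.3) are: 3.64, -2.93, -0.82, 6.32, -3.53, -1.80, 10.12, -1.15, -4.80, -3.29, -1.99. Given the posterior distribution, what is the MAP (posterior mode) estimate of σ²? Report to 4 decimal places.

12.9410

With known mean μ and an Inverse-Gamma(α, β) prior on σ², the Normal likelihood is conjugate: posterior is Inv-Gamma(α + n/2, β + Σ(xᵢ−μ)²/2).
Σ(xᵢ−μ)² = (3.64)² + (-2.93)² + (-0.82)² + (6.32)² + (-3.53)² + (-1.80)² + (10.12)² + (-1.15)² + (-4.80)² + (-3.29)² + (-1.99)² = 219.7113.
Posterior: Inv-Gamma(3.06 + 11/2, 13.86 + 219.7113/2) = Inv-Gamma(8.56, 123.71565).
Mode = β/(α+1) = 123.71565/9.56 = 12.9410.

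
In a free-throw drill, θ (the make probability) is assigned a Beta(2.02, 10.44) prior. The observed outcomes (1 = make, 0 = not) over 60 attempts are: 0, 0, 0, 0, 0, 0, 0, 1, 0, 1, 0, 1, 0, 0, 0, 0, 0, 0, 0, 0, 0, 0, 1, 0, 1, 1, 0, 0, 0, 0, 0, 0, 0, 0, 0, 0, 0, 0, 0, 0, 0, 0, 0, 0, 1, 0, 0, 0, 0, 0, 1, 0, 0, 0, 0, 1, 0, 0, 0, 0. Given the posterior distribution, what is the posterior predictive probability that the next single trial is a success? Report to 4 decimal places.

0.1521

The Beta prior is conjugate to a Binomial/Bernoulli likelihood; the update adds successes to α and failures to β.
Posterior: Beta(α+k, β+n−k) = Beta(2.02+9, 10.44+51) = Beta(11.02, 61.44).
For a single future Bernoulli trial, P(success | data) = α/(α+β) = 0.1521.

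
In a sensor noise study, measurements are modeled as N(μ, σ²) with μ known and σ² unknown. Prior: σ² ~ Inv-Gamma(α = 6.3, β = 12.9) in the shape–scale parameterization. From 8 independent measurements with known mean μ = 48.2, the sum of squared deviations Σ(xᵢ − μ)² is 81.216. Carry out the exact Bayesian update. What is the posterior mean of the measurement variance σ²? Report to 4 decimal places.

With known mean μ and an Inverse-Gamma(α, β) prior on σ², the Normal likelihood is conjugate: posterior is Inv-Gamma(α + n/2, β + Σ(xᵢ−μ)²/2).
Posterior: Inv-Gamma(6.3 + 8/2, 12.9 + 81.216/2) = Inv-Gamma(10.30, 53.5080).
E[σ²|data] = β/(α−1) = 53.5080/9.30 = 5.7535.

5.7535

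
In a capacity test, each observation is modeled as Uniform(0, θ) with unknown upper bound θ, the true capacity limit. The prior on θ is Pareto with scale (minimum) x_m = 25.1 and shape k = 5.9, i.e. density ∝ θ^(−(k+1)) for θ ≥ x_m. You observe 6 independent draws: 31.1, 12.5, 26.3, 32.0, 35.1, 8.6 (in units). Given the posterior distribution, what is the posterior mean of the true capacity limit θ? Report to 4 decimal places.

38.3202

A Pareto(scale x_m, shape k) prior on the upper bound θ of Uniform(0, θ) is conjugate: posterior is Pareto(max(x_m, max xᵢ), k + n).
Sample maximum = 35.1; prior scale x_m = 25.1 → posterior scale = max = 35.1.
Posterior shape = 5.9 + 6 = 11.9.
E[θ|data] = k·x_m/(k−1) = 11.9·35.1/10.9 = 38.3202.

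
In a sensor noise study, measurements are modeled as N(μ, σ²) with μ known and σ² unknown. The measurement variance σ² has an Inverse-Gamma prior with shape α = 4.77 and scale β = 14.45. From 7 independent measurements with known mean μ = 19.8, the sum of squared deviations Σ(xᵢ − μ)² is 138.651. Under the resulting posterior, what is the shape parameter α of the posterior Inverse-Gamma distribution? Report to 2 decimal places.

8.27

With known mean μ and an Inverse-Gamma(α, β) prior on σ², the Normal likelihood is conjugate: posterior is Inv-Gamma(α + n/2, β + Σ(xᵢ−μ)²/2).
Posterior: Inv-Gamma(4.77 + 7/2, 14.45 + 138.651/2) = Inv-Gamma(8.27, 83.7755).
Posterior α = 8.27.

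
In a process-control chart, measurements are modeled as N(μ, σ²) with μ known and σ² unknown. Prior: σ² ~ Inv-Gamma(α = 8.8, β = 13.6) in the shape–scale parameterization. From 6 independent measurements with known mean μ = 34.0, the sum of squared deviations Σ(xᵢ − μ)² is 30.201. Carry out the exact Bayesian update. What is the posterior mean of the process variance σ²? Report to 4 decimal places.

2.6575

With known mean μ and an Inverse-Gamma(α, β) prior on σ², the Normal likelihood is conjugate: posterior is Inv-Gamma(α + n/2, β + Σ(xᵢ−μ)²/2).
Posterior: Inv-Gamma(8.8 + 6/2, 13.6 + 30.201/2) = Inv-Gamma(11.80, 28.7005).
E[σ²|data] = β/(α−1) = 28.7005/10.80 = 2.6575.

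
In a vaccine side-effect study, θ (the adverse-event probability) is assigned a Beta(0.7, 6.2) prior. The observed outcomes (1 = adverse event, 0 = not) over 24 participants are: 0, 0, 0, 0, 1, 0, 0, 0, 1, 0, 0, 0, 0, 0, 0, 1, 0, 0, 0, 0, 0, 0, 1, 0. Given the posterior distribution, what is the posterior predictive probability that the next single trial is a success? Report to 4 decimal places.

The Beta prior is conjugate to a Binomial/Bernoulli likelihood; the update adds successes to α and failures to β.
Posterior: Beta(α+k, β+n−k) = Beta(0.7+4, 6.2+20) = Beta(4.7, 26.2).
For a single future Bernoulli trial, P(success | data) = α/(α+β) = 0.1521.

0.1521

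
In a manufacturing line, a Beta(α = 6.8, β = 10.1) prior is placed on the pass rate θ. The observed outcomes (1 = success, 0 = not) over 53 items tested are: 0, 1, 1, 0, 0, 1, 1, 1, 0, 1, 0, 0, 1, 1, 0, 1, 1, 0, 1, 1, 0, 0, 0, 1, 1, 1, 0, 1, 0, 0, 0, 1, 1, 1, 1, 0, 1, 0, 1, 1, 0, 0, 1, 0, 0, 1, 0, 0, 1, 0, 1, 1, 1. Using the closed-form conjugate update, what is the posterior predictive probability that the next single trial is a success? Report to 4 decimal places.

0.5122

The Beta prior is conjugate to a Binomial/Bernoulli likelihood; the update adds successes to α and failures to β.
Posterior: Beta(α+k, β+n−k) = Beta(6.8+29, 10.1+24) = Beta(35.8, 34.1).
For a single future Bernoulli trial, P(success | data) = α/(α+β) = 0.5122.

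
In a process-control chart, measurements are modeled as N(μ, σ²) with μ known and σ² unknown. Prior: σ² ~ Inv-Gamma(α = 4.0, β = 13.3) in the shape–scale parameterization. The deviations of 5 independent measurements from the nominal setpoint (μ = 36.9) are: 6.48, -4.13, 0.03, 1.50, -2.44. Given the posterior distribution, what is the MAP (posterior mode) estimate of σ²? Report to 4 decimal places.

6.2568

With known mean μ and an Inverse-Gamma(α, β) prior on σ², the Normal likelihood is conjugate: posterior is Inv-Gamma(α + n/2, β + Σ(xᵢ−μ)²/2).
Σ(xᵢ−μ)² = (6.48)² + (-4.13)² + (0.03)² + (1.50)² + (-2.44)² = 67.2518.
Posterior: Inv-Gamma(4.0 + 5/2, 13.3 + 67.2518/2) = Inv-Gamma(6.50, 46.92590).
Mode = β/(α+1) = 46.92590/7.50 = 6.2568.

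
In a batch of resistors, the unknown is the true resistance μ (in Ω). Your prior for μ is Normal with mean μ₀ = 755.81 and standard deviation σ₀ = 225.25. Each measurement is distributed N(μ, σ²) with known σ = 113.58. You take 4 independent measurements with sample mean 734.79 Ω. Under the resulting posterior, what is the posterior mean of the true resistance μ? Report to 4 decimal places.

For Normal data with known variance σ², a Normal(μ₀, σ₀²) prior on μ is conjugate. Posterior precision = 1/σ₀² + n/σ²; posterior mean is the precision-weighted average of μ₀ and x̄.
n·x̄ = 4·734.79 = 2939.16.
σ₀² = 225.25² = 50737.5625, σ² = 113.58² = 12900.4164; σ² + n·σ₀² = 12900.4164 + 4·50737.5625 = 215850.6664.
Posterior mean = (μ₀/σ₀² + n·x̄/σ²)/(1/σ₀² + n/σ²) = (σ²·μ₀ + σ₀²·n·x̄)/(σ² + n·σ₀²) = (12900.4164·755.81 + 50737.5625·2939.16)/215850.6664 = 158876077.916784/215850.6664 = 736.0463.

736.0463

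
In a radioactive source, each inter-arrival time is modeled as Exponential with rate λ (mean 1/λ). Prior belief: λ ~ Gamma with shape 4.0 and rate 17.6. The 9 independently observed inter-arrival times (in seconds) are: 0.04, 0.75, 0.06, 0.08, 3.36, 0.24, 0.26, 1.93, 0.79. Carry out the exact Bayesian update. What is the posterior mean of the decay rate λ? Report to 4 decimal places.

0.5177

With a Gamma(shape α, rate β) prior on the exponential rate λ, the posterior after n observations with total T = Σxᵢ is Gamma(α+n, β+T).
Sum of observations T = 7.51 seconds; n = 9.
Posterior: Gamma(4.0+9, 17.6+7.51) = Gamma(13.0, 25.11).
Posterior mean of λ = α/β = 13.0/25.11 = 0.5177.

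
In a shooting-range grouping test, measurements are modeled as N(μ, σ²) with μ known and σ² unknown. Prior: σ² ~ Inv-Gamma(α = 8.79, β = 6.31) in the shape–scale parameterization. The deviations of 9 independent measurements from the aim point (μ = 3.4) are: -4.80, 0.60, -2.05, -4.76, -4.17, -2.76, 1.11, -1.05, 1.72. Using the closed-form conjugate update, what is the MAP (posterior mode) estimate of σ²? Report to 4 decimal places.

3.2603

With known mean μ and an Inverse-Gamma(α, β) prior on σ², the Normal likelihood is conjugate: posterior is Inv-Gamma(α + n/2, β + Σ(xᵢ−μ)²/2).
Σ(xᵢ−μ)² = (-4.80)² + (0.60)² + (-2.05)² + (-4.76)² + (-4.17)² + (-2.76)² + (1.11)² + (-1.05)² + (1.72)² = 80.5596.
Posterior: Inv-Gamma(8.79 + 9/2, 6.31 + 80.5596/2) = Inv-Gamma(13.29, 46.58980).
Mode = β/(α+1) = 46.58980/14.29 = 3.2603.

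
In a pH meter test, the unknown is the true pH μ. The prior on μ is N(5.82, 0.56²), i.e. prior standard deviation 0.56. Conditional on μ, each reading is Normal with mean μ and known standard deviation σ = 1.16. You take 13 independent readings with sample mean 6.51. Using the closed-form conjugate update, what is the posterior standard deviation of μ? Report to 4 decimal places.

For Normal data with known variance σ², a Normal(μ₀, σ₀²) prior on μ is conjugate. Posterior precision = 1/σ₀² + n/σ²; posterior mean is the precision-weighted average of μ₀ and x̄.
σ₀² = 0.56² = 0.3136, σ² = 1.16² = 1.3456; σ² + n·σ₀² = 1.3456 + 13·0.3136 = 5.4224.
Posterior precision = 1/σ₀² + n/σ² = 1/0.3136 + 13/1.3456 = (σ² + n·σ₀²)/(σ₀²σ²) = 5.4224/(0.3136·1.3456); posterior variance σₙ² = σ₀²σ²/(σ² + n·σ₀²) = 0.3136·1.3456/5.4224 = 0.077822.
Posterior SD = √σₙ² = √(0.3136·1.3456/5.4224) = 0.2790.

0.2790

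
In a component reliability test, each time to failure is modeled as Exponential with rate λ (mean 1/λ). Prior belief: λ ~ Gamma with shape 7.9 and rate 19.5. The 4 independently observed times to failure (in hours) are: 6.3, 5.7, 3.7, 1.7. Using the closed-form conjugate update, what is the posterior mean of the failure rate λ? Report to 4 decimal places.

With a Gamma(shape α, rate β) prior on the exponential rate λ, the posterior after n observations with total T = Σxᵢ is Gamma(α+n, β+T).
Sum of observations T = 17.4 hours; n = 4.
Posterior: Gamma(7.9+4, 19.5+17.4) = Gamma(11.9, 36.9).
Posterior mean of λ = α/β = 11.9/36.9 = 0.3225.

0.3225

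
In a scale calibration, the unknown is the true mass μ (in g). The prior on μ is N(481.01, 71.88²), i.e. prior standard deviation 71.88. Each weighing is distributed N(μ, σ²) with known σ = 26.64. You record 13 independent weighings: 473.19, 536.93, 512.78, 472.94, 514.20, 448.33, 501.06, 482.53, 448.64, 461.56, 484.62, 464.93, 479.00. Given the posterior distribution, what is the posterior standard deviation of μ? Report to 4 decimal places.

7.3499

For Normal data with known variance σ², a Normal(μ₀, σ₀²) prior on μ is conjugate. Posterior precision = 1/σ₀² + n/σ²; posterior mean is the precision-weighted average of μ₀ and x̄.
σ₀² = 71.88² = 5166.7344, σ² = 26.64² = 709.6896; σ² + n·σ₀² = 709.6896 + 13·5166.7344 = 67877.2368.
Posterior precision = 1/σ₀² + n/σ² = 1/5166.7344 + 13/709.6896 = (σ² + n·σ₀²)/(σ₀²σ²) = 67877.2368/(5166.7344·709.6896); posterior variance σₙ² = σ₀²σ²/(σ² + n·σ₀²) = 5166.7344·709.6896/67877.2368 = 54.020727.
Posterior SD = √σₙ² = √(5166.7344·709.6896/67877.2368) = 7.3499.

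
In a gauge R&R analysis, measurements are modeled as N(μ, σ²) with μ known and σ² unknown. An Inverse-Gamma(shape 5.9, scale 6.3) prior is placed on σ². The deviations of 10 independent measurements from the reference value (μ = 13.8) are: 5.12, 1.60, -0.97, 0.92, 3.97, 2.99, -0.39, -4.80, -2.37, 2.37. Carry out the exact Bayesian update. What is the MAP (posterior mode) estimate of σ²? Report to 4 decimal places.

With known mean μ and an Inverse-Gamma(α, β) prior on σ², the Normal likelihood is conjugate: posterior is Inv-Gamma(α + n/2, β + Σ(xᵢ−μ)²/2).
Σ(xᵢ−μ)² = (5.12)² + (1.60)² + (-0.97)² + (0.92)² + (3.97)² + (2.99)² + (-0.39)² + (-4.80)² + (-2.37)² + (2.37)² = 89.6886.
Posterior: Inv-Gamma(5.9 + 10/2, 6.3 + 89.6886/2) = Inv-Gamma(10.90, 51.14430).
Mode = β/(α+1) = 51.14430/11.90 = 4.2978.

4.2978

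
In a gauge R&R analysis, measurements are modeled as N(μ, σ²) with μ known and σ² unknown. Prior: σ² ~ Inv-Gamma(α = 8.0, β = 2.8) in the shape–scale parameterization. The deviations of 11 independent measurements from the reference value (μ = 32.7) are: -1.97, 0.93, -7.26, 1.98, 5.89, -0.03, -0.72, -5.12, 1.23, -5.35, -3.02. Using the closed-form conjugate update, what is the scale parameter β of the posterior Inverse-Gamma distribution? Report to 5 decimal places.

With known mean μ and an Inverse-Gamma(α, β) prior on σ², the Normal likelihood is conjugate: posterior is Inv-Gamma(α + n/2, β + Σ(xᵢ−μ)²/2).
Σ(xᵢ−μ)² = (-1.97)² + (0.93)² + (-7.26)² + (1.98)² + (5.89)² + (-0.03)² + (-0.72)² + (-5.12)² + (1.23)² + (-5.35)² + (-3.02)² = 162.0554.
Posterior: Inv-Gamma(8.0 + 11/2, 2.8 + 162.0554/2) = Inv-Gamma(13.50, 83.82770).
Posterior β = 83.82770.

83.82770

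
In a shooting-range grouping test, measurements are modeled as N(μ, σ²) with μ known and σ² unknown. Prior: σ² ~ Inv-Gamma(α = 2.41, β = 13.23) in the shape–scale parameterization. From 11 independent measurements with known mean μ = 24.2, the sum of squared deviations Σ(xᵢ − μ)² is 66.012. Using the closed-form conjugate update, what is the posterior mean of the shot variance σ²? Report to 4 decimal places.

6.6912

With known mean μ and an Inverse-Gamma(α, β) prior on σ², the Normal likelihood is conjugate: posterior is Inv-Gamma(α + n/2, β + Σ(xᵢ−μ)²/2).
Posterior: Inv-Gamma(2.41 + 11/2, 13.23 + 66.012/2) = Inv-Gamma(7.91, 46.2360).
E[σ²|data] = β/(α−1) = 46.2360/6.91 = 6.6912.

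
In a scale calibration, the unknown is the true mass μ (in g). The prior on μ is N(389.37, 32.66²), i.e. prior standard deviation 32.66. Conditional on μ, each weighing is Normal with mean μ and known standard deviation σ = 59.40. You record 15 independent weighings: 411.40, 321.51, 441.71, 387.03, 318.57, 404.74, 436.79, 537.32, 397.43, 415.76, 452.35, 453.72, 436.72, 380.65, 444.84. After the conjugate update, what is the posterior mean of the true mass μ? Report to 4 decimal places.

411.2181

For Normal data with known variance σ², a Normal(μ₀, σ₀²) prior on μ is conjugate. Posterior precision = 1/σ₀² + n/σ²; posterior mean is the precision-weighted average of μ₀ and x̄.
Σxᵢ = 411.40 + 321.51 + 441.71 + 387.03 + 318.57 + 404.74 + 436.79 + 537.32 + 397.43 + 415.76 + 452.35 + 453.72 + 436.72 + 380.65 + 444.84 = 6240.54, so n·x̄ = 6240.54.
σ₀² = 32.66² = 1066.6756, σ² = 59.40² = 3528.36; σ² + n·σ₀² = 3528.36 + 15·1066.6756 = 19528.494.
Posterior mean = (μ₀/σ₀² + n·x̄/σ²)/(1/σ₀² + n/σ²) = (σ²·μ₀ + σ₀²·n·x̄)/(σ² + n·σ₀²) = (3528.36·389.37 + 1066.6756·6240.54)/19528.494 = 8030469.282024/19528.494 = 411.2181.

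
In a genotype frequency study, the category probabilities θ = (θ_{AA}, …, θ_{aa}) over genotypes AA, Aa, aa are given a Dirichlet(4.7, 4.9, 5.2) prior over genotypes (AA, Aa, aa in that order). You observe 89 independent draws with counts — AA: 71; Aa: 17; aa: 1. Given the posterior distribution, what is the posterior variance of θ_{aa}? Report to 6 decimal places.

0.000536

The Dirichlet prior is conjugate to the Multinomial likelihood: each posterior αⱼ = prior αⱼ + observed count nⱼ.
Posterior concentration: (75.7, 21.9, 6.2), total = 103.8.
Var[θ_j] = α_j(Σα−α_j)/((Σα)²(Σα+1)) = 6.2·97.6/(103.8²·104.8) = 0.000536.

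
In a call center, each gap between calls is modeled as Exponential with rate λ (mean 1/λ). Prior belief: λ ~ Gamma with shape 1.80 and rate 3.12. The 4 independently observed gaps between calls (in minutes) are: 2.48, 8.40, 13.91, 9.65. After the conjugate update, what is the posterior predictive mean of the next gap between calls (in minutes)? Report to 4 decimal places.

With a Gamma(shape α, rate β) prior on the exponential rate λ, the posterior after n observations with total T = Σxᵢ is Gamma(α+n, β+T).
Sum of observations T = 34.44 minutes; n = 4.
Posterior: Gamma(1.80+4, 3.12+34.44) = Gamma(5.80, 37.56).
The predictive distribution for the next observation is Lomax; its mean is β/(α−1) = 37.56/4.80 = 7.8250.

7.8250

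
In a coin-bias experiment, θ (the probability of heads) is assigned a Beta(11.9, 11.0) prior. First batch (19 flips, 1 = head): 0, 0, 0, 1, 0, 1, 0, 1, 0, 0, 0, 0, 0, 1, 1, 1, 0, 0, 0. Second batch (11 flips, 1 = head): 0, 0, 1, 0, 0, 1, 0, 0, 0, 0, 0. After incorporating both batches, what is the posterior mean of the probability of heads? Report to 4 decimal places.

The Beta prior is conjugate to a Binomial/Bernoulli likelihood; the update adds successes to α and failures to β.
After batch 1: Beta(11.9+6, 11.0+13) = Beta(17.9, 24.0).
After batch 2: Beta(17.9+2, 24.0+9) = Beta(19.9, 33.0).
Posterior mean = α/(α+β) = 19.9/52.9 = 0.3762.

0.3762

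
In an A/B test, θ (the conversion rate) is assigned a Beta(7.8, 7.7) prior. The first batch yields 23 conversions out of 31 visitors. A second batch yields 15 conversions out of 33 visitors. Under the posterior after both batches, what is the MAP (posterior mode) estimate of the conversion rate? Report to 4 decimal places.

The Beta prior is conjugate to a Binomial/Bernoulli likelihood; the update adds successes to α and failures to β.
After batch 1: Beta(7.8+23, 7.7+8) = Beta(30.8, 15.7).
After batch 2: Beta(30.8+15, 15.7+18) = Beta(45.8, 33.7).
Mode of Beta(a,b) for a,b>1 is (a−1)/(a+b−2) = 44.8/77.5 = 0.5781.

0.5781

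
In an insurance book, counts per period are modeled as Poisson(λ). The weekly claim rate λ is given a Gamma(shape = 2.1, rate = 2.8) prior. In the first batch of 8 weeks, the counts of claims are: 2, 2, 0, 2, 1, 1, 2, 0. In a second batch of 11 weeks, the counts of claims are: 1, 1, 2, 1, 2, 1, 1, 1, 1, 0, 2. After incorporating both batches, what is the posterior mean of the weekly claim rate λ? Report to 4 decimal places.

With a Gamma(shape α, rate β) prior, the Poisson likelihood is conjugate: the posterior is Gamma(α + ΣXᵢ, β + n).
Batch 1: sum of counts S = 10 over n = 8 weeks.
After batch 1: Gamma(α+S, β+n) = Gamma(2.1+10, 2.8+8) = Gamma(12.1, 10.8).
Batch 2: sum of counts S = 13 over n = 11 weeks.
After batch 2: Gamma(α+S, β+n) = Gamma(12.1+13, 10.8+11) = Gamma(25.1, 21.8).
Posterior mean = α/β = 25.1/21.8 = 1.1514.

1.1514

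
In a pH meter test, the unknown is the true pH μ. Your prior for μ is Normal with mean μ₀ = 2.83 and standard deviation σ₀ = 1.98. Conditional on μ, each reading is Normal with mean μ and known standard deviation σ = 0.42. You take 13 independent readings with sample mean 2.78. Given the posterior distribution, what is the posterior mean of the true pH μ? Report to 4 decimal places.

2.7802

For Normal data with known variance σ², a Normal(μ₀, σ₀²) prior on μ is conjugate. Posterior precision = 1/σ₀² + n/σ²; posterior mean is the precision-weighted average of μ₀ and x̄.
n·x̄ = 13·2.78 = 36.14.
σ₀² = 1.98² = 3.9204, σ² = 0.42² = 0.1764; σ² + n·σ₀² = 0.1764 + 13·3.9204 = 51.1416.
Posterior mean = (μ₀/σ₀² + n·x̄/σ²)/(1/σ₀² + n/σ²) = (σ²·μ₀ + σ₀²·n·x̄)/(σ² + n·σ₀²) = (0.1764·2.83 + 3.9204·36.14)/51.1416 = 142.182468/51.1416 = 2.7802.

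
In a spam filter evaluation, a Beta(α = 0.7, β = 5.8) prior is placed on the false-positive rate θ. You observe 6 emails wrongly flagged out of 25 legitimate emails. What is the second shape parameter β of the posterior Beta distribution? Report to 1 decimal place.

24.8

The Beta prior is conjugate to a Binomial/Bernoulli likelihood; the update adds successes to α and failures to β.
Posterior: Beta(α+k, β+n−k) = Beta(0.7+6, 5.8+19) = Beta(6.7, 24.8).
Posterior β = 24.8.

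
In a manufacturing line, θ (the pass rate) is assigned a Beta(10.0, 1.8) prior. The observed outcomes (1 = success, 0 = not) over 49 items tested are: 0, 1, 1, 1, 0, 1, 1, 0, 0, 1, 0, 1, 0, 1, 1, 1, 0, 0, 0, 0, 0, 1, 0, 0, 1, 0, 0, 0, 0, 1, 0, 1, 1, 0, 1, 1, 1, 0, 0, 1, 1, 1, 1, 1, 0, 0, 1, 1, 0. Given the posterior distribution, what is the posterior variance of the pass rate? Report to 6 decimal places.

0.003953

The Beta prior is conjugate to a Binomial/Bernoulli likelihood; the update adds successes to α and failures to β.
Posterior: Beta(α+k, β+n−k) = Beta(10.0+25, 1.8+24) = Beta(35.0, 25.8).
Var = αβ/((α+β)²(α+β+1)) = 35.0·25.8/(60.8²·61.8) = 0.003953.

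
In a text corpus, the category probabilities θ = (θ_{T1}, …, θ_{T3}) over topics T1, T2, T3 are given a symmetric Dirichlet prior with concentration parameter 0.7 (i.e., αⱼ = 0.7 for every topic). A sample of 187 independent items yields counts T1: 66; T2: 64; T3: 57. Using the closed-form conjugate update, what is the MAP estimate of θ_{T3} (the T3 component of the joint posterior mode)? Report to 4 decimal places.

0.3047

The Dirichlet prior is conjugate to the Multinomial likelihood: each posterior αⱼ = prior αⱼ + observed count nⱼ.
Posterior concentration: (66.7, 64.7, 57.7), total = 189.1.
Joint mode component: (α_{T3}−1)/(Σα−K) = 56.7/186.1 = 0.3047.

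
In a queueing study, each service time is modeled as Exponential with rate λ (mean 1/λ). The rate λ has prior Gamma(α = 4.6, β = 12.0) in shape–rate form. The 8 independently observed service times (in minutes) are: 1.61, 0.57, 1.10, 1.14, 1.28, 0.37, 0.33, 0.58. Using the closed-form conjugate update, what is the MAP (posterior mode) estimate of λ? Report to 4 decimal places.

0.6112

With a Gamma(shape α, rate β) prior on the exponential rate λ, the posterior after n observations with total T = Σxᵢ is Gamma(α+n, β+T).
Sum of observations T = 6.98 minutes; n = 8.
Posterior: Gamma(4.6+8, 12.0+6.98) = Gamma(12.6, 18.98).
Mode = (α−1)/β = 0.6112.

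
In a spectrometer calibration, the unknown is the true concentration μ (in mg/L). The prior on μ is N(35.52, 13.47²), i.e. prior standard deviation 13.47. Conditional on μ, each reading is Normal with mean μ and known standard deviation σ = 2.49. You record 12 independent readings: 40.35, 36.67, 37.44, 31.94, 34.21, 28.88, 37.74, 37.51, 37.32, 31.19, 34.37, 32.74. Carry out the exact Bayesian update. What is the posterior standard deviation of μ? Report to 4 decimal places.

0.7178

For Normal data with known variance σ², a Normal(μ₀, σ₀²) prior on μ is conjugate. Posterior precision = 1/σ₀² + n/σ²; posterior mean is the precision-weighted average of μ₀ and x̄.
σ₀² = 13.47² = 181.4409, σ² = 2.49² = 6.2001; σ² + n·σ₀² = 6.2001 + 12·181.4409 = 2183.4909.
Posterior precision = 1/σ₀² + n/σ² = 1/181.4409 + 12/6.2001 = (σ² + n·σ₀²)/(σ₀²σ²) = 2183.4909/(181.4409·6.2001); posterior variance σₙ² = σ₀²σ²/(σ² + n·σ₀²) = 181.4409·6.2001/2183.4909 = 0.515208.
Posterior SD = √σₙ² = √(181.4409·6.2001/2183.4909) = 0.7178.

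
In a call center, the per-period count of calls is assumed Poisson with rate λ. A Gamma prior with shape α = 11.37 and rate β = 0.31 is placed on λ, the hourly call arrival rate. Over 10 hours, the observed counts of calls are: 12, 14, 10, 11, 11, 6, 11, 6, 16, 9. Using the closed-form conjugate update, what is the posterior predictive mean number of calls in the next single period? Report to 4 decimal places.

With a Gamma(shape α, rate β) prior, the Poisson likelihood is conjugate: the posterior is Gamma(α + ΣXᵢ, β + n).
Sum of counts S = 106 over n = 10 hours.
Posterior: Gamma(α+S, β+n) = Gamma(11.37+106, 0.31+10) = Gamma(117.37, 10.31).
The predictive distribution for one future period is NegBinom with mean α/β = 11.3841.

11.3841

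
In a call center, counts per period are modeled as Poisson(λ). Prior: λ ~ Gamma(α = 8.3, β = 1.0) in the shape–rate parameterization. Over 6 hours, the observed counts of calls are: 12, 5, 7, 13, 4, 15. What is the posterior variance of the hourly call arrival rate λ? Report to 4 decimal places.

1.3122

With a Gamma(shape α, rate β) prior, the Poisson likelihood is conjugate: the posterior is Gamma(α + ΣXᵢ, β + n).
Sum of counts S = 56 over n = 6 hours.
Posterior: Gamma(α+S, β+n) = Gamma(8.3+56, 1.0+6) = Gamma(64.3, 7.0).
Var = α/β² = 64.3/7.0² = 1.3122.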